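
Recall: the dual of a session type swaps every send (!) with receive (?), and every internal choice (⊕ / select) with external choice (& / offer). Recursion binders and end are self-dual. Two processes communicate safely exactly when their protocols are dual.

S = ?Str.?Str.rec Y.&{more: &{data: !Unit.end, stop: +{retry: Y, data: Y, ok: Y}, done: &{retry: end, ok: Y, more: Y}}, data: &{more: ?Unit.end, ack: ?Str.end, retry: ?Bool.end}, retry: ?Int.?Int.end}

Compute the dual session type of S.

?Str = !Str
  ?Str = !Str
    rec Y = rec Y  (rec unchanged)
      &{more,data,retry} = +{more,data,retry}  (offer→select)
        • more:
          &{data,stop,done} = +{data,stop,done}  (offer→select)
            • data:
              !Unit = ?Unit
                end ↦ end
            • stop:
              +{retry,data,ok} = &{retry,data,ok}  (internal→external)
                • retry:
                  Y ↦ Y
                • data:
                  Y ↦ Y
                • ok:
                  Y ↦ Y
            • done:
              &{retry,ok,more} = +{retry,ok,more}  (offer→select)
                • retry:
                  end ↦ end
                • ok:
                  Y ↦ Y
                • more:
                  Y ↦ Y
        • data:
          &{more,ack,retry} = +{more,ack,retry}  (offer→select)
            • more:
              ?Unit = !Unit
                end ↦ end
            • ack:
              ?Str = !Str
                end ↦ end
            • retry:
              ?Bool = !Bool
                end ↦ end
        • retry:
          ?Int = !Int
            ?Int = !Int
              end ↦ end

!Str.!Str.rec Y.+{more: +{data: ?Unit.end, stop: &{retry: Y, data: Y, ok: Y}, done: +{retry: end, ok: Y, more: Y}}, data: +{more: !Unit.end, ack: !Str.end, retry: !Bool.end}, retry: !Int.!Int.end}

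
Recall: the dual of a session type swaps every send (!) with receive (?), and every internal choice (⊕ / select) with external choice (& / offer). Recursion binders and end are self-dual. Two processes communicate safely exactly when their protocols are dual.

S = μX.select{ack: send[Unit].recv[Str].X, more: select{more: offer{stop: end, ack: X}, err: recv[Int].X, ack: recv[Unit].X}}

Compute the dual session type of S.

μX.offer{ack: recv[Unit].send[Str].X, more: offer{more: select{stop: end, ack: X}, err: send[Int].X, ack: send[Unit].X}}

μX = μX  (binder kept)
  select{ack,more} = offer{ack,more}  (select→offer)
    case ack:
      send[Unit] = recv[Unit]
        recv[Str] = send[Str]
          X ↦ X
    case more:
      select{more,err,ack} = offer{more,err,ack}  (select→offer)
        case more:
          offer{stop,ack} = select{stop,ack}  (offer→select)
            case stop:
              end ↦ end
            case ack:
              X ↦ X
        case err:
          recv[Int] = send[Int]
            X ↦ X
        case ack:
          recv[Unit] = send[Unit]
            X ↦ X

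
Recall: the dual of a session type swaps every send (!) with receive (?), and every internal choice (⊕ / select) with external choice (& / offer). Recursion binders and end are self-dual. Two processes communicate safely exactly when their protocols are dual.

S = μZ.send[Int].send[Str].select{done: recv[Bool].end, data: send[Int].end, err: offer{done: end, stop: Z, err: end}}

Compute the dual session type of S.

μZ ↦ μZ  (μ self-dual)
  send[Int] ↦ recv[Int]
    send[Str] ↦ recv[Str]
      select{done,data,err} ↦ offer{done,data,err}  (⊕→&)
        [done]
          recv[Bool] ↦ send[Bool]
            dual(end) = end
        [data]
          send[Int] ↦ recv[Int]
            dual(end) = end
        [err]
          offer{done,stop,err} ↦ select{done,stop,err}  (offer→select)
            [done]
              dual(end) = end
            [stop]
              dual(Z) = Z
            [err]
              dual(end) = end

μZ.recv[Int].recv[Str].offer{done: send[Bool].end, data: recv[Int].end, err: select{done: end, stop: Z, err: end}}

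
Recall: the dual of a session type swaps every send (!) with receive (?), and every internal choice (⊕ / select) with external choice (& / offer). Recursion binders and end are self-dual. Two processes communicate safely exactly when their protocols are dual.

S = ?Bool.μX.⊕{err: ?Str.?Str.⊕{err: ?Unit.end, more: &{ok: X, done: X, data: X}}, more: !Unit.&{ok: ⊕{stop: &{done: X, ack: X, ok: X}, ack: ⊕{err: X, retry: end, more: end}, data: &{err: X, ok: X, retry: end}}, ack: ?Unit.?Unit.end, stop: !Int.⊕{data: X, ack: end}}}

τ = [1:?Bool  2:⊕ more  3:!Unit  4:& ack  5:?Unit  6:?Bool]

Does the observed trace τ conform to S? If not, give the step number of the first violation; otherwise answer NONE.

@1 ?Bool  match  cont: μX.…
@2 ⊕ more  match  cont: !Unit.&{ok: ⊕{stop: &{done: μX.…, ack: μX.…, ok: μX.…}, ack: ⊕{err: μX.…, retry: end, more: end}, data: &{err: μX.…, ok: μX.…, retry: end}}, ack: ?Unit.?Unit.end, stop: !Int.⊕{data: μX.…, ack: end}}
@3 !Unit  match  cont: &{ok: ⊕{stop: &{done: μX.…, ack: μX.…, ok: μX.…}, ack: ⊕{err: μX.…, retry: end, more: end}, data: &{err: μX.…, ok: μX.…, retry: end}}, ack: ?Unit.?Unit.end, stop: !Int.⊕{data: μX.…, ack: end}}
@4 & ack  match  cont: ?Unit.?Unit.end
@5 ?Unit  match  cont: ?Unit.end
@6 got ?Bool, protocol expects ?Unit  ✗

6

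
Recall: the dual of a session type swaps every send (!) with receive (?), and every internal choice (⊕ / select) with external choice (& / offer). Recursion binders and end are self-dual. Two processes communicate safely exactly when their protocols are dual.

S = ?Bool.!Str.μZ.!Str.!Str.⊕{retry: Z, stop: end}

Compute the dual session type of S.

?Bool = !Bool
  !Str = ?Str
    μZ = μZ  (μ self-dual)
      !Str = ?Str
        !Str = ?Str
          ⊕{retry,stop} = &{retry,stop}  (internal→external)
            [retry]
              Z self-dual
            [stop]
              end self-dual

!Bool.?Str.μZ.?Str.?Str.&{retry: Z, stop: end}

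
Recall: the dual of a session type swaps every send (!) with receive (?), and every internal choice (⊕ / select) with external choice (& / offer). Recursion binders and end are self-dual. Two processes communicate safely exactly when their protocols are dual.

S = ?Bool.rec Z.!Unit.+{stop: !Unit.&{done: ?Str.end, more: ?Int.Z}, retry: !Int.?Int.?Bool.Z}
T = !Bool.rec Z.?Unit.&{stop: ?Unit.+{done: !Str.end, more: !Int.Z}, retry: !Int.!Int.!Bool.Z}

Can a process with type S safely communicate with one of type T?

NO

?Bool vs !Bool  ok
  rec Z vs rec Z  ok (μ self-dual)
    !Unit vs ?Unit  ok
      +{stop,retry} vs &{stop,retry}  ok labels match
        • stop:
          !Unit vs ?Unit  ok
            &{done,more} vs +{done,more}  ok labels match
              • done:
                ?Str vs !Str  ok
                  end vs end  ok
              • more:
                ?Int vs !Int  ok
                  Z vs Z  ok
        • retry:
          !Int vs !Int  ✗ same direction on both sides — not dual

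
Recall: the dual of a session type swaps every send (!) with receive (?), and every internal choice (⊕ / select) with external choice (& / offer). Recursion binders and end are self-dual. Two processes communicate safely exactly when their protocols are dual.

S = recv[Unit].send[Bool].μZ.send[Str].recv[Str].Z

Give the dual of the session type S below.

send[Unit].recv[Bool].μZ.recv[Str].send[Str].Z

recv[Unit] = send[Unit]
  send[Bool] = recv[Bool]
    μZ = μZ  (μ self-dual)
      send[Str] = recv[Str]
        recv[Str] = send[Str]
          Z self-dual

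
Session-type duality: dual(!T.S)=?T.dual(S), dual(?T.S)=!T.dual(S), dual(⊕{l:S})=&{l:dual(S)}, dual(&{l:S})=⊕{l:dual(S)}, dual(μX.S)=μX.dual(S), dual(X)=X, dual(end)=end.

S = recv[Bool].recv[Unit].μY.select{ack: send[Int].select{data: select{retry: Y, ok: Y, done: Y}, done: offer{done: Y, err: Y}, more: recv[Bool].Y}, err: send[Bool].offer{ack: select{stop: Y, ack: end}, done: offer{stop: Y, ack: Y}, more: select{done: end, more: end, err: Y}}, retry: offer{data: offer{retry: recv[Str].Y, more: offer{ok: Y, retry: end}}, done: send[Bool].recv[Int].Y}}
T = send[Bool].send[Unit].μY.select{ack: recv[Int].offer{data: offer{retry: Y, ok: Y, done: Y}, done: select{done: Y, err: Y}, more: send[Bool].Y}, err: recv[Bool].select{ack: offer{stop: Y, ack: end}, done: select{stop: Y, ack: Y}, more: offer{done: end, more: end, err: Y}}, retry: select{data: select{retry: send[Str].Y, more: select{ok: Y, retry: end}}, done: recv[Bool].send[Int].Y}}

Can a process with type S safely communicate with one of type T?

NO

recv[Bool] | send[Bool]  match
  recv[Unit] | send[Unit]  match
    μY | μY  match (μ self-dual)
      select{ack,err,retry} | select{ack,err,retry}  ✗ choice polarity not flipped — not dual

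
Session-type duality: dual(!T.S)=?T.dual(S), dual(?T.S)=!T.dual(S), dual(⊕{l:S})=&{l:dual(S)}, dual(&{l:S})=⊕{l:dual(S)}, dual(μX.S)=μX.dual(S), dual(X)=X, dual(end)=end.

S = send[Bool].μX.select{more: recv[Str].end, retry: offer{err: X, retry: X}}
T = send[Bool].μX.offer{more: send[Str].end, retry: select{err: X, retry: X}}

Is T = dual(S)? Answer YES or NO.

NO

send[Bool] | send[Bool]  ✗ same direction on both sides — not dual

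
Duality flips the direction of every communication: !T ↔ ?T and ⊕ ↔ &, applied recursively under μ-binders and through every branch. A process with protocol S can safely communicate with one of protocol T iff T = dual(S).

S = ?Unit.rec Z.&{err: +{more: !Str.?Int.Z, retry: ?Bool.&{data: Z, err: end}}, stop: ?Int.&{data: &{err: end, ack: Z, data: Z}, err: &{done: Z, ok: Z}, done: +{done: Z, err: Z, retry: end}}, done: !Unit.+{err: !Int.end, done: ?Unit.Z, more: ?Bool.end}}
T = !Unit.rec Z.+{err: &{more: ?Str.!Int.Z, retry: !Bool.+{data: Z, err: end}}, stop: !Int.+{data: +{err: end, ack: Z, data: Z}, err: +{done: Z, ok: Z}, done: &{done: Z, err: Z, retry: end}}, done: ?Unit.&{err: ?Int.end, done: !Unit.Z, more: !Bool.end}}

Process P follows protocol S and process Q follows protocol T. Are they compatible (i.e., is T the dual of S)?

?Unit | !Unit  ✓
  rec Z | rec Z  ✓ (μ self-dual)
    &{err,stop,done} | +{err,stop,done}  ✓ same labels
      case err:
        +{more,retry} | &{more,retry}  ✓ same labels
          case more:
            !Str | ?Str  ✓
              ?Int | !Int  ✓
                Z | Z  ✓
          case retry:
            ?Bool | !Bool  ✓
              &{data,err} | +{data,err}  ✓ same labels
                case data:
                  Z | Z  ✓
                case err:
                  end | end  ✓
      case stop:
        ?Int | !Int  ✓
          &{data,err,done} | +{data,err,done}  ✓ same labels
            case data:
              &{err,ack,data} | +{err,ack,data}  ✓ same labels
                case err:
                  end | end  ✓
                case ack:
                  Z | Z  ✓
                case data:
                  Z | Z  ✓
            case err:
              &{done,ok} | +{done,ok}  ✓ same labels
                case done:
                  Z | Z  ✓
                case ok:
                  Z | Z  ✓
            case done:
              +{done,err,retry} | &{done,err,retry}  ✓ same labels
                case done:
                  Z | Z  ✓
                case err:
                  Z | Z  ✓
                case retry:
                  end | end  ✓
      case done:
        !Unit | ?Unit  ✓
          +{err,done,more} | &{err,done,more}  ✓ same labels
            case err:
              !Int | ?Int  ✓
                end | end  ✓
            case done:
              ?Unit | !Unit  ✓
                Z | Z  ✓
            case more:
              ?Bool | !Bool  ✓
                end | end  ✓

YES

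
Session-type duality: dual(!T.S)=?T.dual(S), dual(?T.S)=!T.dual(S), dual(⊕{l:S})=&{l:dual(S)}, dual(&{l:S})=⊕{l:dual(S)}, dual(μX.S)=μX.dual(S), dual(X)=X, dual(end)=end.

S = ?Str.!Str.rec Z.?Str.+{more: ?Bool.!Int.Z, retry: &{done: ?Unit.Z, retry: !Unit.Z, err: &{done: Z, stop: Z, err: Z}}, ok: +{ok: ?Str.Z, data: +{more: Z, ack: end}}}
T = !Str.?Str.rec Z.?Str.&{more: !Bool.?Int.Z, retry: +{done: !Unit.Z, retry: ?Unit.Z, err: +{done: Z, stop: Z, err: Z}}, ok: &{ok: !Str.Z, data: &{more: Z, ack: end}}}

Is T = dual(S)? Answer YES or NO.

NO

?Str ‖ !Str  match
  !Str ‖ ?Str  match
    rec Z ‖ rec Z  match (binder kept)
      ?Str ‖ ?Str  ✗ same direction on both sides — not dual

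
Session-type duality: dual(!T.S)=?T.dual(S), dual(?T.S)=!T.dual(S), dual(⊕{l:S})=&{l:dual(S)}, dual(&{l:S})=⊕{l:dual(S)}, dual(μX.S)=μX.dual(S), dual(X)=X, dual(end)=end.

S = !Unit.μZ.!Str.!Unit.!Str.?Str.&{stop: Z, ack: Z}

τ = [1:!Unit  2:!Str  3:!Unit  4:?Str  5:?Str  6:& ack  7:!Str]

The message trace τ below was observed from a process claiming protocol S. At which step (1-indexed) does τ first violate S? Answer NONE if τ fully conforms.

4

step 1: !Unit  ✓  now at μZ.…
step 2: !Str  ✓  now at !Unit.!Str.?Str.&{stop: μZ.…, ack: μZ.…}
step 3: !Unit  ✓  now at !Str.?Str.&{stop: μZ.…, ack: μZ.…}
step 4: got ?Str, protocol expects !Str  ✗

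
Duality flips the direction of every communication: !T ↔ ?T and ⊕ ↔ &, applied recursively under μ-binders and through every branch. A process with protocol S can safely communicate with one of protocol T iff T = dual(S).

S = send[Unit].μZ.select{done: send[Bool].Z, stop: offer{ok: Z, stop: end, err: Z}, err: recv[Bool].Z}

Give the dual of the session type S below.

send[Unit] ↦ recv[Unit]
  μZ ↦ μZ  (rec unchanged)
    select{done,stop,err} ↦ offer{done,stop,err}  (select→offer)
      case done:
        send[Bool] ↦ recv[Bool]
          dual(Z) = Z
      case stop:
        offer{ok,stop,err} ↦ select{ok,stop,err}  (offer→select)
          case ok:
            dual(Z) = Z
          case stop:
            dual(end) = end
          case err:
            dual(Z) = Z
      case err:
        recv[Bool] ↦ send[Bool]
          dual(Z) = Z

recv[Unit].μZ.offer{done: recv[Bool].Z, stop: select{ok: Z, stop: end, err: Z}, err: send[Bool].Z}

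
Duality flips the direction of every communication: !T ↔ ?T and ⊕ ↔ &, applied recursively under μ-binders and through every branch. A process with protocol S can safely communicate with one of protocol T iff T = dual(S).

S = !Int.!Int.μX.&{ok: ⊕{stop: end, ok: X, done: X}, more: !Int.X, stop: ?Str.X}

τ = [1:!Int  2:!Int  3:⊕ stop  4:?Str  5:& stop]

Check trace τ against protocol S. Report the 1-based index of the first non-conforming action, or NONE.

3

@1 !Int  ok  now at !Int.μX.…
@2 !Int  ok  now at μX.…
@3 got ⊕ stop, protocol expects & ok or & more or & stop  ✗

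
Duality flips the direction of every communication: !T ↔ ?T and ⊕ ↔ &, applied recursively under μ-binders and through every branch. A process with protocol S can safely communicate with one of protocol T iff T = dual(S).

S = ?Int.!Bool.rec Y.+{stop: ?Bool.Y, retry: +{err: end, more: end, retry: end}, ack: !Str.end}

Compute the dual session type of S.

!Int.?Bool.rec Y.&{stop: !Bool.Y, retry: &{err: end, more: end, retry: end}, ack: ?Str.end}

?Int = !Int
  !Bool = ?Bool
    rec Y = rec Y  (binder kept)
      +{stop,retry,ack} = &{stop,retry,ack}  (internal→external)
        [stop]
          ?Bool = !Bool
            Y self-dual
        [retry]
          +{err,more,retry} = &{err,more,retry}  (internal→external)
            [err]
              end self-dual
            [more]
              end self-dual
            [retry]
              end self-dual
        [ack]
          !Str = ?Str
            end self-dual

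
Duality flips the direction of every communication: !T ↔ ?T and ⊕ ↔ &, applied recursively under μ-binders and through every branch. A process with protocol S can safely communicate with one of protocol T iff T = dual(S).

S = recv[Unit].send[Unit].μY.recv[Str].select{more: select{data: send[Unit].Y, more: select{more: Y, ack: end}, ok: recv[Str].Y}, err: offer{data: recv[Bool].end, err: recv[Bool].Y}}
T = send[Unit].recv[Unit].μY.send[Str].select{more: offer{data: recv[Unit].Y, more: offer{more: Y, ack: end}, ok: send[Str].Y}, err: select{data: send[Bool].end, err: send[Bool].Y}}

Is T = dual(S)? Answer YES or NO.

recv[Unit] ‖ send[Unit]  match
  send[Unit] ‖ recv[Unit]  match
    μY ‖ μY  match (μ self-dual)
      recv[Str] ‖ send[Str]  match
        select{more,err} ‖ select{more,err}  ✗ choice polarity not flipped — not dual

NO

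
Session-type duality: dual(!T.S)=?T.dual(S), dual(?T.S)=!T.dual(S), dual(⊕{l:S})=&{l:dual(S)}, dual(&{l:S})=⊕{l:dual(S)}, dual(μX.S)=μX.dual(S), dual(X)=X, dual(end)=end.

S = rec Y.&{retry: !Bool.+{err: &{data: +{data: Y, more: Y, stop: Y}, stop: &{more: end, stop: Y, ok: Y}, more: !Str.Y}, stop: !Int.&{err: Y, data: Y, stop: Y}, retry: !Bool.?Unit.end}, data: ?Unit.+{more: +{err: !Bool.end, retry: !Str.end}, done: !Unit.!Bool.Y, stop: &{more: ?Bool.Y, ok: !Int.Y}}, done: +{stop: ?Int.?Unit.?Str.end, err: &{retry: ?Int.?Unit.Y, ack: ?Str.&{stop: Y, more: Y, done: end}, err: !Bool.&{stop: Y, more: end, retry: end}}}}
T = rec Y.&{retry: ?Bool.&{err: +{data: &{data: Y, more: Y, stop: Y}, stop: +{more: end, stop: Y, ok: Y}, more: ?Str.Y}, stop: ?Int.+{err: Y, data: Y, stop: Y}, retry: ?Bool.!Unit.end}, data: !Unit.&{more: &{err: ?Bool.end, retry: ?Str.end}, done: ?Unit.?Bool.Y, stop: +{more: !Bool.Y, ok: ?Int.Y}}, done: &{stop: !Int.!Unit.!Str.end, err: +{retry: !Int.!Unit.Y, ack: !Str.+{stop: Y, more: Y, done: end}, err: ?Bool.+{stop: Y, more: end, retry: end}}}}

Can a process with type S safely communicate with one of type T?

rec Y vs rec Y  ok (rec unchanged)
  &{retry,data,done} vs &{retry,data,done}  ✗ choice polarity not flipped — not dual

NO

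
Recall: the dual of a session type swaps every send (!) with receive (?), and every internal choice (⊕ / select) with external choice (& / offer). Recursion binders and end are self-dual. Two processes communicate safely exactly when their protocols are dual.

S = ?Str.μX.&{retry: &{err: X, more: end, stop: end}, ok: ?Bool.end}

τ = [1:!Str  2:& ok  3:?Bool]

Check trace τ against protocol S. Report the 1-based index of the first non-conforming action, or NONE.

1

@1 got !Str, protocol expects ?Str  ✗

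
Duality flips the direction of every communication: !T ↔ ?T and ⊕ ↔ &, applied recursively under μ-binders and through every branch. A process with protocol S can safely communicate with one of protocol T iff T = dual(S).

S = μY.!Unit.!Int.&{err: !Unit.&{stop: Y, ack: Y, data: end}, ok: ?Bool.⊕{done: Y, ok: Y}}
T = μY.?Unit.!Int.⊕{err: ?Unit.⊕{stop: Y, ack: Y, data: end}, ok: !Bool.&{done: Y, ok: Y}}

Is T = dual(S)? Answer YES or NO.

NO

μY vs μY  ✓ (binder kept)
  !Unit vs ?Unit  ✓
    !Int vs !Int  ✗ same direction on both sides — not dual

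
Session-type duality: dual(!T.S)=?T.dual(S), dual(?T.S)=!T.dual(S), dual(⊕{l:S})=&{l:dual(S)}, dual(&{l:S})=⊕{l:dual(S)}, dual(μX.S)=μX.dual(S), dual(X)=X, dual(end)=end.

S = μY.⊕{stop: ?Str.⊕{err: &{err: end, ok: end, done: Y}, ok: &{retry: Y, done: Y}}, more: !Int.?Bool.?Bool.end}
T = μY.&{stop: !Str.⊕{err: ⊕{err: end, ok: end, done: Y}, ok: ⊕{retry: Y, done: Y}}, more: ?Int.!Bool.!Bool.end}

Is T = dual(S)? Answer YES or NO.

NO

μY | μY  match (μ self-dual)
  ⊕{stop,more} | &{stop,more}  match labels match
    • stop:
      ?Str | !Str  match
        ⊕{err,ok} | ⊕{err,ok}  ✗ choice polarity not flipped — not dual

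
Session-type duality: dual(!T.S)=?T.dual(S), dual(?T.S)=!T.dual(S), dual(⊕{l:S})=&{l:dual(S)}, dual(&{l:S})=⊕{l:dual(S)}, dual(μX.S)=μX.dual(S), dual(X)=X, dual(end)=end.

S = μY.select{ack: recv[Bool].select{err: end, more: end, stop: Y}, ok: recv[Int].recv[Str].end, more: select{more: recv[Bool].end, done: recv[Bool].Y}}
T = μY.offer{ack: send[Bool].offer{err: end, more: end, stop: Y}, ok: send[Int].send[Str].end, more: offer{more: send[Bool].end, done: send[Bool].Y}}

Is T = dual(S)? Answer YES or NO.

YES

μY | μY  match (μ self-dual)
  select{ack,ok,more} | offer{ack,ok,more}  match label sets agree
    • ack:
      recv[Bool] | send[Bool]  match
        select{err,more,stop} | offer{err,more,stop}  match label sets agree
          • err:
            end | end  match
          • more:
            end | end  match
          • stop:
            Y | Y  match
    • ok:
      recv[Int] | send[Int]  match
        recv[Str] | send[Str]  match
          end | end  match
    • more:
      select{more,done} | offer{more,done}  match label sets agree
        • more:
          recv[Bool] | send[Bool]  match
            end | end  match
        • done:
          recv[Bool] | send[Bool]  match
            Y | Y  match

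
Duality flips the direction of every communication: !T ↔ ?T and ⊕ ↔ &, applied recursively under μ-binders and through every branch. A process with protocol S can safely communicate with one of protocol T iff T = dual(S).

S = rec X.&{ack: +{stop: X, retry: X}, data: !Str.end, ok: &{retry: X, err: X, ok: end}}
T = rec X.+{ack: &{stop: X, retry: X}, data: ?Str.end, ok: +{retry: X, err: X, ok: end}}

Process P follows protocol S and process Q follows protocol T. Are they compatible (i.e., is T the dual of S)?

rec X | rec X  match (binder kept)
  &{ack,data,ok} | +{ack,data,ok}  match same labels
    [ack]
      +{stop,retry} | &{stop,retry}  match same labels
        [stop]
          X | X  match
        [retry]
          X | X  match
    [data]
      !Str | ?Str  match
        end | end  match
    [ok]
      &{retry,err,ok} | +{retry,err,ok}  match same labels
        [retry]
          X | X  match
        [err]
          X | X  match
        [ok]
          end | end  match

YES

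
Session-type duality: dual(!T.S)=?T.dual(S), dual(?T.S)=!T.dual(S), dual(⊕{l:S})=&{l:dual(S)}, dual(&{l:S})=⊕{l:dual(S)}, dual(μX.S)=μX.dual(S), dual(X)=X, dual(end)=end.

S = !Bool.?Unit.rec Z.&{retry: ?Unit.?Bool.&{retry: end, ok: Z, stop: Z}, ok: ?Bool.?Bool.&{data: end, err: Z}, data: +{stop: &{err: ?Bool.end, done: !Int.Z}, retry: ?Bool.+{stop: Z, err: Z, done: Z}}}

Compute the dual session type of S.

?Bool.!Unit.rec Z.+{retry: !Unit.!Bool.+{retry: end, ok: Z, stop: Z}, ok: !Bool.!Bool.+{data: end, err: Z}, data: &{stop: +{err: !Bool.end, done: ?Int.Z}, retry: !Bool.&{stop: Z, err: Z, done: Z}}}

!Bool ↦ ?Bool
  ?Unit ↦ !Unit
    rec Z ↦ rec Z  (μ self-dual)
      &{retry,ok,data} ↦ +{retry,ok,data}  (offer→select)
        case retry:
          ?Unit ↦ !Unit
            ?Bool ↦ !Bool
              &{retry,ok,stop} ↦ +{retry,ok,stop}  (offer→select)
                case retry:
                  end ↦ end
                case ok:
                  Z ↦ Z
                case stop:
                  Z ↦ Z
        case ok:
          ?Bool ↦ !Bool
            ?Bool ↦ !Bool
              &{data,err} ↦ +{data,err}  (offer→select)
                case data:
                  end ↦ end
                case err:
                  Z ↦ Z
        case data:
          +{stop,retry} ↦ &{stop,retry}  (internal→external)
            case stop:
              &{err,done} ↦ +{err,done}  (offer→select)
                case err:
                  ?Bool ↦ !Bool
                    end ↦ end
                case done:
                  !Int ↦ ?Int
                    Z ↦ Z
            case retry:
              ?Bool ↦ !Bool
                +{stop,err,done} ↦ &{stop,err,done}  (internal→external)
                  case stop:
                    Z ↦ Z
                  case err:
                    Z ↦ Z
                  case done:
                    Z ↦ Z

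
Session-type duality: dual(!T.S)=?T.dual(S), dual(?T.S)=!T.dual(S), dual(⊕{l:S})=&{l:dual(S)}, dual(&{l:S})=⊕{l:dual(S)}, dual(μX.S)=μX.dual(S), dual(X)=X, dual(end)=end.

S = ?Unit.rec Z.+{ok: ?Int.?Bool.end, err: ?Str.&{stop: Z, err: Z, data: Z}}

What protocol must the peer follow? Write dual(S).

?Unit → !Unit
  rec Z → rec Z  (μ self-dual)
    +{ok,err} → &{ok,err}  (internal→external)
      [ok]
        ?Int → !Int
          ?Bool → !Bool
            dual(end) = end
      [err]
        ?Str → !Str
          &{stop,err,data} → +{stop,err,data}  (offer→select)
            [stop]
              dual(Z) = Z
            [err]
              dual(Z) = Z
            [data]
              dual(Z) = Z

!Unit.rec Z.&{ok: !Int.!Bool.end, err: !Str.+{stop: Z, err: Z, data: Z}}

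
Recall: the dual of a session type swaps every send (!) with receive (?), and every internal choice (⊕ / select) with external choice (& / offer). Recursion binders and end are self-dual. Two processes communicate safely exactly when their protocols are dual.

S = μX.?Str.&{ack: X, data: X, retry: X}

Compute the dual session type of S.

μX ↦ μX  (rec unchanged)
  ?Str ↦ !Str
    &{ack,data,retry} ↦ ⊕{ack,data,retry}  (&→⊕)
      case ack:
        dual(X) = X
      case data:
        dual(X) = X
      case retry:
        dual(X) = X

μX.!Str.⊕{ack: X, data: X, retry: X}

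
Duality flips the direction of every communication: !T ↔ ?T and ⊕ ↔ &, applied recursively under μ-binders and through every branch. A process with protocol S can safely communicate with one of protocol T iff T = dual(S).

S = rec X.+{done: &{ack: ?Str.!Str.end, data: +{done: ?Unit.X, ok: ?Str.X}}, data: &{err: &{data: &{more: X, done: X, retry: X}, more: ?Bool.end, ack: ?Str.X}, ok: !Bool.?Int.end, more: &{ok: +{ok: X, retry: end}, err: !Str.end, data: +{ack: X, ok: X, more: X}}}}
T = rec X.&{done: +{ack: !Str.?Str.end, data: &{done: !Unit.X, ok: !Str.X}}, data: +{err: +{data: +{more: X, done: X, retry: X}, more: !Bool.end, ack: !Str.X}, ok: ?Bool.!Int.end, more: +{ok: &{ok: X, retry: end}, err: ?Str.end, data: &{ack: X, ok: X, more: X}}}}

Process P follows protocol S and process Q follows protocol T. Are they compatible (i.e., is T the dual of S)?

YES

rec X | rec X  ok (binder kept)
  +{done,data} | &{done,data}  ok labels match
    [done]
      &{ack,data} | +{ack,data}  ok labels match
        [ack]
          ?Str | !Str  ok
            !Str | ?Str  ok
              end | end  ok
        [data]
          +{done,ok} | &{done,ok}  ok labels match
            [done]
              ?Unit | !Unit  ok
                X | X  ok
            [ok]
              ?Str | !Str  ok
                X | X  ok
    [data]
      &{err,ok,more} | +{err,ok,more}  ok labels match
        [err]
          &{data,more,ack} | +{data,more,ack}  ok labels match
            [data]
              &{more,done,retry} | +{more,done,retry}  ok labels match
                [more]
                  X | X  ok
                [done]
                  X | X  ok
                [retry]
                  X | X  ok
            [more]
              ?Bool | !Bool  ok
                end | end  ok
            [ack]
              ?Str | !Str  ok
                X | X  ok
        [ok]
          !Bool | ?Bool  ok
            ?Int | !Int  ok
              end | end  ok
        [more]
          &{ok,err,data} | +{ok,err,data}  ok labels match
            [ok]
              +{ok,retry} | &{ok,retry}  ok labels match
                [ok]
                  X | X  ok
                [retry]
                  end | end  ok
            [err]
              !Str | ?Str  ok
                end | end  ok
            [data]
              +{ack,ok,more} | &{ack,ok,more}  ok labels match
                [ack]
                  X | X  ok
                [ok]
                  X | X  ok
                [more]
                  X | X  ok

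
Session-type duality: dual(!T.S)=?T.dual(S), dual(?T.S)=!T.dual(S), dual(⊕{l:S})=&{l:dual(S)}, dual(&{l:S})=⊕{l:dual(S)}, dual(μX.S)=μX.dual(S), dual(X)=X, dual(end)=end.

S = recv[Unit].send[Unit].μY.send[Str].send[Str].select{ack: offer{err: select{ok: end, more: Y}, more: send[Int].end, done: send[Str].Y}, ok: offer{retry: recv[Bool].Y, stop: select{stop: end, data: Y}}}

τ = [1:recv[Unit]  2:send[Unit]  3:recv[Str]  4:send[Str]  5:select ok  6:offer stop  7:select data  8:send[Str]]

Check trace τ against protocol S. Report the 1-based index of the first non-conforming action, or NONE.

[1] recv[Unit]  ✓  now at send[Unit].μY.…
[2] send[Unit]  ✓  now at μY.…
[3] got recv[Str], protocol expects send[Str]  ✗

3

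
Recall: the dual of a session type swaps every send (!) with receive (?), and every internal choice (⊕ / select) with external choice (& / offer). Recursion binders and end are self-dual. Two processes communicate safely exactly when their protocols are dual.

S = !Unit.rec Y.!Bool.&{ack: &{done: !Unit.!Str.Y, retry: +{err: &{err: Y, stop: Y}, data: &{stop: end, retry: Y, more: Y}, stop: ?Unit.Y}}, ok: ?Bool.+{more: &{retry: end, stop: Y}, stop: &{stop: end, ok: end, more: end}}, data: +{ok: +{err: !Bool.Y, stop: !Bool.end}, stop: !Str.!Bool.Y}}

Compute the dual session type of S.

?Unit.rec Y.?Bool.+{ack: +{done: ?Unit.?Str.Y, retry: &{err: +{err: Y, stop: Y}, data: +{stop: end, retry: Y, more: Y}, stop: !Unit.Y}}, ok: !Bool.&{more: +{retry: end, stop: Y}, stop: +{stop: end, ok: end, more: end}}, data: &{ok: &{err: ?Bool.Y, stop: ?Bool.end}, stop: ?Str.?Bool.Y}}

!Unit → ?Unit
  rec Y → rec Y  (rec unchanged)
    !Bool → ?Bool
      &{ack,ok,data} → +{ack,ok,data}  (offer→select)
        [ack]
          &{done,retry} → +{done,retry}  (offer→select)
            [done]
              !Unit → ?Unit
                !Str → ?Str
                  Y ↦ Y
            [retry]
              +{err,data,stop} → &{err,data,stop}  (select→offer)
                [err]
                  &{err,stop} → +{err,stop}  (offer→select)
                    [err]
                      Y ↦ Y
                    [stop]
                      Y ↦ Y
                [data]
                  &{stop,retry,more} → +{stop,retry,more}  (offer→select)
                    [stop]
                      end ↦ end
                    [retry]
                      Y ↦ Y
                    [more]
                      Y ↦ Y
                [stop]
                  ?Unit → !Unit
                    Y ↦ Y
        [ok]
          ?Bool → !Bool
            +{more,stop} → &{more,stop}  (select→offer)
              [more]
                &{retry,stop} → +{retry,stop}  (offer→select)
                  [retry]
                    end ↦ end
                  [stop]
                    Y ↦ Y
              [stop]
                &{stop,ok,more} → +{stop,ok,more}  (offer→select)
                  [stop]
                    end ↦ end
                  [ok]
                    end ↦ end
                  [more]
                    end ↦ end
        [data]
          +{ok,stop} → &{ok,stop}  (select→offer)
            [ok]
              +{err,stop} → &{err,stop}  (select→offer)
                [err]
                  !Bool → ?Bool
                    Y ↦ Y
                [stop]
                  !Bool → ?Bool
                    end ↦ end
            [stop]
              !Str → ?Str
                !Bool → ?Bool
                  Y ↦ Y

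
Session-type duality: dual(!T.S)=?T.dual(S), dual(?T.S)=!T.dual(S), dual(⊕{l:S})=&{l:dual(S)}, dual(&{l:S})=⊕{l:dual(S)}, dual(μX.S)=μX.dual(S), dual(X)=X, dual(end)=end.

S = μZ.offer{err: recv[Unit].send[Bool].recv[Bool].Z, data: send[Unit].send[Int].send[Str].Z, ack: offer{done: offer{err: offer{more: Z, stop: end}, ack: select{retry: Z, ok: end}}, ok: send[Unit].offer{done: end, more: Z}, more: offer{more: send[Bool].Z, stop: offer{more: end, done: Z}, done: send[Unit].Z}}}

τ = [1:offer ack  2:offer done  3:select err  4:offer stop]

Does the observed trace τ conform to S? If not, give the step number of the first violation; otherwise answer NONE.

@1 offer ack  ok  residual = offer{done: offer{err: offer{more: μZ.…, stop: end}, ack: select{retry: μZ.…, ok: end}}, ok: send[Unit].offer{done: end, more: μZ.…}, more: offer{more: send[Bool].μZ.…, stop: offer{more: end, done: μZ.…}, done: send[Unit].μZ.…}}
@2 offer done  ok  residual = offer{err: offer{more: μZ.…, stop: end}, ack: select{retry: μZ.…, ok: end}}
@3 got select err, protocol expects offer err or offer ack  ✗

3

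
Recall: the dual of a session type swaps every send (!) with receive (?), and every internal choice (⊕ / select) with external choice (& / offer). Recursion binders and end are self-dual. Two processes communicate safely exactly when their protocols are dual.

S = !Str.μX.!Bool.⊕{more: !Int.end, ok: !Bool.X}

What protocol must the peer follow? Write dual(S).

?Str.μX.?Bool.&{more: ?Int.end, ok: ?Bool.X}

!Str = ?Str
  μX = μX  (rec unchanged)
    !Bool = ?Bool
      ⊕{more,ok} = &{more,ok}  (select→offer)
        [more]
          !Int = ?Int
            end ↦ end
        [ok]
          !Bool = ?Bool
            X ↦ X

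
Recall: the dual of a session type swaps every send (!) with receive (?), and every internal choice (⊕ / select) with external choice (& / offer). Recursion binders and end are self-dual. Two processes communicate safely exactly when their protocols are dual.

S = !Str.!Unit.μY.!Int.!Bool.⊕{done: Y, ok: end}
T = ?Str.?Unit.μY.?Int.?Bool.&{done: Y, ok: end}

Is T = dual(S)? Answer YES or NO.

YES

!Str vs ?Str  match
  !Unit vs ?Unit  match
    μY vs μY  match (binder kept)
      !Int vs ?Int  match
        !Bool vs ?Bool  match
          ⊕{done,ok} vs &{done,ok}  match label sets agree
            case done:
              Y vs Y  match
            case ok:
              end vs end  match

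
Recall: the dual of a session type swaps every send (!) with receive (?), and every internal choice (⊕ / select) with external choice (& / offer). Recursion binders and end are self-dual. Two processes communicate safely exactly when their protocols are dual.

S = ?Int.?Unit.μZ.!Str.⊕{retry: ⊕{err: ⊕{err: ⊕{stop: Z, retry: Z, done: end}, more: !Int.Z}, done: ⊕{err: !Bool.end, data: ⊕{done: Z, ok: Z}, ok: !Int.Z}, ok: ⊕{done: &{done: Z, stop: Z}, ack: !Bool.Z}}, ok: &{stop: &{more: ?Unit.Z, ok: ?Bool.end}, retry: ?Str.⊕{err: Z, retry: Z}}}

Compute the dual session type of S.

!Int.!Unit.μZ.?Str.&{retry: &{err: &{err: &{stop: Z, retry: Z, done: end}, more: ?Int.Z}, done: &{err: ?Bool.end, data: &{done: Z, ok: Z}, ok: ?Int.Z}, ok: &{done: ⊕{done: Z, stop: Z}, ack: ?Bool.Z}}, ok: ⊕{stop: ⊕{more: !Unit.Z, ok: !Bool.end}, retry: !Str.&{err: Z, retry: Z}}}

?Int → !Int
  ?Unit → !Unit
    μZ → μZ  (μ self-dual)
      !Str → ?Str
        ⊕{retry,ok} → &{retry,ok}  (select→offer)
          case retry:
            ⊕{err,done,ok} → &{err,done,ok}  (select→offer)
              case err:
                ⊕{err,more} → &{err,more}  (select→offer)
                  case err:
                    ⊕{stop,retry,done} → &{stop,retry,done}  (select→offer)
                      case stop:
                        Z ↦ Z
                      case retry:
                        Z ↦ Z
                      case done:
                        end ↦ end
                  case more:
                    !Int → ?Int
                      Z ↦ Z
              case done:
                ⊕{err,data,ok} → &{err,data,ok}  (select→offer)
                  case err:
                    !Bool → ?Bool
                      end ↦ end
                  case data:
                    ⊕{done,ok} → &{done,ok}  (select→offer)
                      case done:
                        Z ↦ Z
                      case ok:
                        Z ↦ Z
                  case ok:
                    !Int → ?Int
                      Z ↦ Z
              case ok:
                ⊕{done,ack} → &{done,ack}  (select→offer)
                  case done:
                    &{done,stop} → ⊕{done,stop}  (offer→select)
                      case done:
                        Z ↦ Z
                      case stop:
                        Z ↦ Z
                  case ack:
                    !Bool → ?Bool
                      Z ↦ Z
          case ok:
            &{stop,retry} → ⊕{stop,retry}  (offer→select)
              case stop:
                &{more,ok} → ⊕{more,ok}  (offer→select)
                  case more:
                    ?Unit → !Unit
                      Z ↦ Z
                  case ok:
                    ?Bool → !Bool
                      end ↦ end
              case retry:
                ?Str → !Str
                  ⊕{err,retry} → &{err,retry}  (select→offer)
                    case err:
                      Z ↦ Z
                    case retry:
                      Z ↦ Z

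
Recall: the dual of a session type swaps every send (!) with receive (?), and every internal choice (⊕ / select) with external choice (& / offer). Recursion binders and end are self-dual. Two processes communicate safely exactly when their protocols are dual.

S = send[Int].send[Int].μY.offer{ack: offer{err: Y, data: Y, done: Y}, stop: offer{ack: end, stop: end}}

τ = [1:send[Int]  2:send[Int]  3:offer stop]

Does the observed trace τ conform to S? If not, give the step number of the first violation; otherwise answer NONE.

@1 send[Int]  match  now at send[Int].μY.…
@2 send[Int]  match  now at μY.…
@3 offer stop  match  now at offer{ack: end, stop: end}
τ conforms to S (length 3)

NONE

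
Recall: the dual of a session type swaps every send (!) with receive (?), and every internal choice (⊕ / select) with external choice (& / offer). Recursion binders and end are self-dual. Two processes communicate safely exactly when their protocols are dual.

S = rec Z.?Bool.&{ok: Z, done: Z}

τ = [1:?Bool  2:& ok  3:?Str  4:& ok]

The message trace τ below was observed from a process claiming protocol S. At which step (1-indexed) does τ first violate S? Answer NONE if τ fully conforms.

3

step 1: ?Bool  ok  cont: &{ok: rec Z.…, done: rec Z.…}
step 2: & ok  ok  cont: rec Z.…
step 3: got ?Str, protocol expects ?Bool  ✗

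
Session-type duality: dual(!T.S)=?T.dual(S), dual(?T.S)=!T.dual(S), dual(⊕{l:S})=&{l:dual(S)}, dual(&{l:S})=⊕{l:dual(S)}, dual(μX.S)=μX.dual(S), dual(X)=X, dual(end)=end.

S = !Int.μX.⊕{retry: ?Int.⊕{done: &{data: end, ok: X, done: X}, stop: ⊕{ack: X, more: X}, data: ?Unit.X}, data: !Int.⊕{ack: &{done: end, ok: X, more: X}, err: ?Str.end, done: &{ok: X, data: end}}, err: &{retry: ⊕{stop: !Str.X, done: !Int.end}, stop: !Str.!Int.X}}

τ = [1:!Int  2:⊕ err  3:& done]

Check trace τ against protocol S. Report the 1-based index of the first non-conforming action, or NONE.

[1] !Int  ✓  state: μX.…
[2] ⊕ err  ✓  state: &{retry: ⊕{stop: !Str.μX.…, done: !Int.end}, stop: !Str.!Int.μX.…}
[3] got & done, protocol expects & retry or & stop  ✗

3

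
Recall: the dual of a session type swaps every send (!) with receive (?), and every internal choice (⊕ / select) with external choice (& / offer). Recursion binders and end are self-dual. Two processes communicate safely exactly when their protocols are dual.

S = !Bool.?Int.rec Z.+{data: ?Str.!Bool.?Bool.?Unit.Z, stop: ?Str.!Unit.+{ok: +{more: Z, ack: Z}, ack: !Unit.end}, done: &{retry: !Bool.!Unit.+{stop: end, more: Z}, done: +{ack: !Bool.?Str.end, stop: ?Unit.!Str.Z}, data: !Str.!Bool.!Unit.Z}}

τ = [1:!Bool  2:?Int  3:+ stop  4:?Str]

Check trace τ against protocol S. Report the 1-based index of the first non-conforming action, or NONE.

NONE

step 1: !Bool  ok  state: ?Int.rec Z.…
step 2: ?Int  ok  state: rec Z.…
step 3: + stop  ok  state: ?Str.!Unit.+{ok: +{more: rec Z.…, ack: rec Z.…}, ack: !Unit.end}
step 4: ?Str  ok  state: !Unit.+{ok: +{more: rec Z.…, ack: rec Z.…}, ack: !Unit.end}
τ conforms to S (length 4)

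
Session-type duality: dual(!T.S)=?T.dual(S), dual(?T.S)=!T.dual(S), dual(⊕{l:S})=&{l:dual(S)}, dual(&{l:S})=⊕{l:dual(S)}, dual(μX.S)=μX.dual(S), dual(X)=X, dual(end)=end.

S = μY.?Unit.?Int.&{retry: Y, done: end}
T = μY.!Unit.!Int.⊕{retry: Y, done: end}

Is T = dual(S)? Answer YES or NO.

YES

μY ‖ μY  ✓ (rec unchanged)
  ?Unit ‖ !Unit  ✓
    ?Int ‖ !Int  ✓
      &{retry,done} ‖ ⊕{retry,done}  ✓ same labels
        [retry]
          Y ‖ Y  ✓
        [done]
          end ‖ end  ✓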